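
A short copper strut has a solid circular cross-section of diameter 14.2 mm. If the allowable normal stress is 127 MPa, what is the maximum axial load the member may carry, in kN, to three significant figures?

20.1 kN

A = 158.4 mm².
P_max = σ_allow · A = 127 · 158.4 = 20110 N = 20.11 kN.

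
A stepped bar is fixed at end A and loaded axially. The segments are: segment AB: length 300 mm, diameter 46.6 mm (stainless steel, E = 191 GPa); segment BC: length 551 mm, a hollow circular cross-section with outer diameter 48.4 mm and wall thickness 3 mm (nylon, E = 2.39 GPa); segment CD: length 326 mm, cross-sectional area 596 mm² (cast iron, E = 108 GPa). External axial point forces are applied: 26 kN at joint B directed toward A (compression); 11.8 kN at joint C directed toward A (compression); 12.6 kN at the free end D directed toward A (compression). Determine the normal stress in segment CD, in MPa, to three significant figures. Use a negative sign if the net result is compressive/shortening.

-21.1 MPa

Internal axial forces (sectioning from the free end, tension +): N_CD = -12.6 kN, N_BC = -24.4 kN, N_AB = -50.4 kN.
σ_CD = N_CD/A_CD = -12600/596 = -21.14 MPa.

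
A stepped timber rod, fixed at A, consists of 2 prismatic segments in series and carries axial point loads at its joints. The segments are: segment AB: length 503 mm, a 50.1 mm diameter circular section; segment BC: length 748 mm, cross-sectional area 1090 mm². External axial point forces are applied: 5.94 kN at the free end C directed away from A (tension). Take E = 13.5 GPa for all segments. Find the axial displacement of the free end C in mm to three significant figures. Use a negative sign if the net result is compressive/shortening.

Internal axial forces (sectioning from the free end, tension +): N_BC = 5.94 kN, N_AB = 5.94 kN.
A_AB = 1971 mm².
δ_AB = 5940·503/(1971·13500) = 0.1123 mm
δ_BC = 5940·748/(1090·13500) = 0.3019 mm
δ = Σδ_i = 0.4142 mm.

0.414 mm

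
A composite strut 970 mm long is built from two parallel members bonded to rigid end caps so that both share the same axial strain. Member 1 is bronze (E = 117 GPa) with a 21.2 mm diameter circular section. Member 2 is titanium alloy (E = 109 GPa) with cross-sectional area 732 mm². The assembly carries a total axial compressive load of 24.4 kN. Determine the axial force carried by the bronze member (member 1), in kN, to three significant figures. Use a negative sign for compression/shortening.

-8.32 kN

A_1 = 353 mm².
Equal strain + equilibrium ⇒ each member carries load in proportion to AE: A₁E₁ = 41300000 N, A₂E₂ = 79790000 N, ΣAE = 121100000 N.
F₁ = P·A₁E₁/ΣAE = -24400·41300000/121100000 = -8322 N.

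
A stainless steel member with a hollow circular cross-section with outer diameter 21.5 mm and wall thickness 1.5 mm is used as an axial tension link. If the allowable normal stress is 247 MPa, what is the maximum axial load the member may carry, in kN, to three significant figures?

A = 94.25 mm².
P_max = σ_allow · A = 247 · 94.25 = 23280 N = 23.28 kN.

23.3 kN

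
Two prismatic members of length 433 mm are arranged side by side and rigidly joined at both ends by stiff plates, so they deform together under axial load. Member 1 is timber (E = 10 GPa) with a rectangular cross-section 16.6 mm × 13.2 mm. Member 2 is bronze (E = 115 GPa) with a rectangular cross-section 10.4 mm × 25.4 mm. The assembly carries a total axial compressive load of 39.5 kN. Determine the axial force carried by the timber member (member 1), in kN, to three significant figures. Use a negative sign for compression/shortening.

-2.66 kN

A_1 = 219.1 mm².
A_2 = 264.2 mm².
Equal strain + equilibrium ⇒ each member carries load in proportion to AE: A₁E₁ = 2191000 N, A₂E₂ = 30380000 N, ΣAE = 32570000 N.
F₁ = P·A₁E₁/ΣAE = -39500·2191000/32570000 = -2657 N.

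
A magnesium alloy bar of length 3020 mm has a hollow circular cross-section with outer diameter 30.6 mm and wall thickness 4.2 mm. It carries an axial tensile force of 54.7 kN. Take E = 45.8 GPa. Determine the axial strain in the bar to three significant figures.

A = 348.3 mm².
σ = N/A = 157 MPa; ε = σ/E = 157/45800 = 3.429e-03.

0.00343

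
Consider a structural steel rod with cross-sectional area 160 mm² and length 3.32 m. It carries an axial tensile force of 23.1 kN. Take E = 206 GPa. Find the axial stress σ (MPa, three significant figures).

144 MPa

σ = N/A = 23100/160 = 144.4 MPa.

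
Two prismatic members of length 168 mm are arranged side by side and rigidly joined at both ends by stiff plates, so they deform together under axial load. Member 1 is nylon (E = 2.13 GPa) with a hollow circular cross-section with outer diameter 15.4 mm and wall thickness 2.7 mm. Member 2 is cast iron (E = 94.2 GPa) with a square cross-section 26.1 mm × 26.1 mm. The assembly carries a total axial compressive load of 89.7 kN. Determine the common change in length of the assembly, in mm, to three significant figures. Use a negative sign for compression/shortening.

A_1 = 107.7 mm².
A_2 = 681.2 mm².
Equal strain + equilibrium ⇒ each member carries load in proportion to AE: A₁E₁ = 229500 N, A₂E₂ = 64170000 N, ΣAE = 64400000 N.
δ = PL/ΣAE = -89700·168/64400000 = -0.234 mm.

-0.234 mm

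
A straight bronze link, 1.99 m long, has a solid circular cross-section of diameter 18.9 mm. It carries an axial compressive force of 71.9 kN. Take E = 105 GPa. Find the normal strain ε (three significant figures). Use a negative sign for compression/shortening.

A = 280.6 mm².
σ = N/A = -256.3 MPa; ε = σ/E = -256.3/105000 = -2.441e-03.

-0.00244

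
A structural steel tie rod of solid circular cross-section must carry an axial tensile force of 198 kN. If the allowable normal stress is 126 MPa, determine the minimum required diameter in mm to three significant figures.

44.7 mm

Required area A ≥ P/σ_allow = 198000/126 = 1571 mm².
For a solid circular section, d ≥ √(4A/π) = 44.73 mm.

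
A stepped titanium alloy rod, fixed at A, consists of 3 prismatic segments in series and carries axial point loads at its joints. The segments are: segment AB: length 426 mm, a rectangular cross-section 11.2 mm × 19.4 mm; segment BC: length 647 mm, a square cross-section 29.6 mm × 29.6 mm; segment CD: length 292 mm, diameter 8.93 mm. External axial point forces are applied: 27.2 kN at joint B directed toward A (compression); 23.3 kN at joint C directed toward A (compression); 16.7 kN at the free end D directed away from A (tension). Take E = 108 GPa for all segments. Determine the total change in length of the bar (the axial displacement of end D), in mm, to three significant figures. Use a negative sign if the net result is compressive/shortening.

Internal axial forces (sectioning from the free end, tension +): N_CD = 16.7 kN, N_BC = -6.6 kN, N_AB = -33.8 kN.
A_AB = 217.3 mm².
A_BC = 876.2 mm².
A_CD = 62.63 mm².
δ_AB = -33800·426/(217.3·108000) = -0.6136 mm
δ_BC = -6600·647/(876.2·108000) = -0.04513 mm
δ_CD = 16700·292/(62.63·108000) = 0.7209 mm
δ = Σδ_i = 0.06219 mm.

0.0622 mm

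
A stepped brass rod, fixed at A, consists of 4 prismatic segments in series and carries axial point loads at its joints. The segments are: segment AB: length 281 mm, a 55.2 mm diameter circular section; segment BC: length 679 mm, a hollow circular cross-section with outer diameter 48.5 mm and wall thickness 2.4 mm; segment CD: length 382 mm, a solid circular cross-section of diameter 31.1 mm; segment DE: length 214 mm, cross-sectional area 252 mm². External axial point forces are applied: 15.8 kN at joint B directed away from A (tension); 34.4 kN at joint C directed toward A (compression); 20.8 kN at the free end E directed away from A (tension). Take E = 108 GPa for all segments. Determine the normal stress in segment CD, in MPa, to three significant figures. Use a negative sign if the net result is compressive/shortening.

27.4 MPa

Internal axial forces (sectioning from the free end, tension +): N_DE = 20.8 kN, N_CD = 20.8 kN, N_BC = -13.6 kN, N_AB = 2.2 kN.
A_CD = 759.6 mm².
σ_CD = N_CD/A_CD = 20800/759.6 = 27.38 MPa.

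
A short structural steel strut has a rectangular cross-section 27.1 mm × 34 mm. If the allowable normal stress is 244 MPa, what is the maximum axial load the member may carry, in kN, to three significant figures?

225 kN

A = 921.4 mm².
P_max = σ_allow · A = 244 · 921.4 = 224800 N = 224.8 kN.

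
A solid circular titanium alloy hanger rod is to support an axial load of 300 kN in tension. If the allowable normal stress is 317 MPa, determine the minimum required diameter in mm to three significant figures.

Required area A ≥ P/σ_allow = 300000/317 = 946.4 mm².
For a solid circular section, d ≥ √(4A/π) = 34.71 mm.

34.7 mm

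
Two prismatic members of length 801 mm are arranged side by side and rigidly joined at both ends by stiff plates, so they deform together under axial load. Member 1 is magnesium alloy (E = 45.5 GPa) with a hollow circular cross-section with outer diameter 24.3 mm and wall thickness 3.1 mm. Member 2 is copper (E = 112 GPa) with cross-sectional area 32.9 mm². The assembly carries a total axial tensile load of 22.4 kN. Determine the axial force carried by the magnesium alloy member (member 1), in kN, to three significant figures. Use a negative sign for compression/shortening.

A_1 = 206.5 mm².
Equal strain + equilibrium ⇒ each member carries load in proportion to AE: A₁E₁ = 9394000 N, A₂E₂ = 3685000 N, ΣAE = 13080000 N.
F₁ = P·A₁E₁/ΣAE = 22400·9394000/13080000 = 16090 N.

16.1 kN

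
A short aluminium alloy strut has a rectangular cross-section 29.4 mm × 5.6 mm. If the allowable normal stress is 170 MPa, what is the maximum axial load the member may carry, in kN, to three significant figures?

A = 164.6 mm².
P_max = σ_allow · A = 170 · 164.6 = 27990 N = 27.99 kN.

28.0 kN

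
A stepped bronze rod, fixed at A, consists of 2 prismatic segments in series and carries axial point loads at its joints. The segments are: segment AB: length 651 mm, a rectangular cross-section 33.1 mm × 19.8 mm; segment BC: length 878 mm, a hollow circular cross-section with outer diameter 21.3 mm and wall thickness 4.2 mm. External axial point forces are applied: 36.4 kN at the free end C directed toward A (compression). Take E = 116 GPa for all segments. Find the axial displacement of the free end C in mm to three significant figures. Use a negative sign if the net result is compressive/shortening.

-1.53 mm

Internal axial forces (sectioning from the free end, tension +): N_BC = -36.4 kN, N_AB = -36.4 kN.
A_AB = 655.4 mm².
A_BC = 225.6 mm².
δ_AB = -36400·651/(655.4·116000) = -0.3117 mm
δ_BC = -36400·878/(225.6·116000) = -1.221 mm
δ = Σδ_i = -1.533 mm.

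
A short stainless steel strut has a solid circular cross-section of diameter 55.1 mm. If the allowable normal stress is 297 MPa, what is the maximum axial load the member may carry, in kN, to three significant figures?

A = 2384 mm².
P_max = σ_allow · A = 297 · 2384 = 708200 N = 708.2 kN.

708 kN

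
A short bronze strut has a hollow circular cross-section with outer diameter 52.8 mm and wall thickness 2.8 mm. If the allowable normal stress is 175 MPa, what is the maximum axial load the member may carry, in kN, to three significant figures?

A = 439.8 mm².
P_max = σ_allow · A = 175 · 439.8 = 76970 N = 76.97 kN.

77.0 kN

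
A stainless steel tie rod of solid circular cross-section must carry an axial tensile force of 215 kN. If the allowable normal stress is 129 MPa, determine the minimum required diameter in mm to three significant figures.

Required area A ≥ P/σ_allow = 215000/129 = 1667 mm².
For a solid circular section, d ≥ √(4A/π) = 46.07 mm.

46.1 mm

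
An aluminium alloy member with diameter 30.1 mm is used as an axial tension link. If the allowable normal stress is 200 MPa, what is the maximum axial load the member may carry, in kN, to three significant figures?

142 kN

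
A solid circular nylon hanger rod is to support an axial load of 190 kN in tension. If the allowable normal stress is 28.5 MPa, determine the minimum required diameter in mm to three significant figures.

92.1 mm

Required area A ≥ P/σ_allow = 190000/28.5 = 6667 mm².
For a solid circular section, d ≥ √(4A/π) = 92.13 mm.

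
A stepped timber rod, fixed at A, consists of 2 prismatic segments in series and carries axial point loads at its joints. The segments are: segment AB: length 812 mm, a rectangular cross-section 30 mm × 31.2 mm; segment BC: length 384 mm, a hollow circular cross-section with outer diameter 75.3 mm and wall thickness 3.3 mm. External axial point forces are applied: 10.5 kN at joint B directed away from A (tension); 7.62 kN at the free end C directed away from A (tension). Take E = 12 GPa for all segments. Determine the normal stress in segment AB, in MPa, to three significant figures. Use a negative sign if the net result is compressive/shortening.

19.4 MPa

Internal axial forces (sectioning from the free end, tension +): N_BC = 7.62 kN, N_AB = 18.12 kN.
A_AB = 936 mm².
σ_AB = N_AB/A_AB = 18120/936 = 19.36 MPa.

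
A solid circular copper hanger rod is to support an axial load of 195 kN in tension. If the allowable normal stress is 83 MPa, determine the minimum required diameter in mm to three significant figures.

54.7 mm

Required area A ≥ P/σ_allow = 195000/83 = 2349 mm².
For a solid circular section, d ≥ √(4A/π) = 54.69 mm.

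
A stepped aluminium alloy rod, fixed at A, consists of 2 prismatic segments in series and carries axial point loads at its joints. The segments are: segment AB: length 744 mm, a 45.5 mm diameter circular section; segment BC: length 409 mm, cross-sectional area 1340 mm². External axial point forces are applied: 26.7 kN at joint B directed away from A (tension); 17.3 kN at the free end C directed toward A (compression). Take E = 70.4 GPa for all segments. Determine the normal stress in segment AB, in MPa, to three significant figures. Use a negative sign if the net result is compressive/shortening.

5.78 MPa

Internal axial forces (sectioning from the free end, tension +): N_BC = -17.3 kN, N_AB = 9.4 kN.
A_AB = 1626 mm².
σ_AB = N_AB/A_AB = 9400/1626 = 5.781 MPa.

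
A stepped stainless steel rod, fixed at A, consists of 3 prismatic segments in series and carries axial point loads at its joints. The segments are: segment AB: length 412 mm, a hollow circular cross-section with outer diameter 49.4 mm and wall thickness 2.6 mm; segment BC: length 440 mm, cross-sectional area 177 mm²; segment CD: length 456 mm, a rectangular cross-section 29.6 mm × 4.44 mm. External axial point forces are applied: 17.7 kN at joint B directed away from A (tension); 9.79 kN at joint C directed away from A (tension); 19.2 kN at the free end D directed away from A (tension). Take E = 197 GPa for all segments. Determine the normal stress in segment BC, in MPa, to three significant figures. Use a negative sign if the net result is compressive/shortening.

164 MPa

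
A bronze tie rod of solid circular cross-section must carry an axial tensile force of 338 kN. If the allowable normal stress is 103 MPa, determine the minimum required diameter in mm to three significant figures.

Required area A ≥ P/σ_allow = 338000/103 = 3282 mm².
For a solid circular section, d ≥ √(4A/π) = 64.64 mm.

64.6 mm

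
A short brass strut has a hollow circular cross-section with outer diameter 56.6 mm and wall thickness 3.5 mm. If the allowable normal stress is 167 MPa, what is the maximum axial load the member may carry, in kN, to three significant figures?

97.5 kN

A = 583.9 mm².
P_max = σ_allow · A = 167 · 583.9 = 97510 N = 97.51 kN.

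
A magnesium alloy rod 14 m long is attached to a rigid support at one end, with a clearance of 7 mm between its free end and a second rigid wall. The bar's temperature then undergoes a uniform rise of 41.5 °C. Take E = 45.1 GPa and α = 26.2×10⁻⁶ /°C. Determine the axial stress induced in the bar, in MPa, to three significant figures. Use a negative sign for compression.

Free thermal expansion αLΔT = 26.2e-6 · 14000 · 41.5 = 15.22 mm.
The walls engage after the gap closes; constrained expansion = 15.22 − 7 = 8.222 mm.
The walls impose strain ε = −(8.222)/14000 = -5.8730e-04; σ = Eε = 45100 · -5.8730e-04 = -26.49 MPa.

-26.5 MPa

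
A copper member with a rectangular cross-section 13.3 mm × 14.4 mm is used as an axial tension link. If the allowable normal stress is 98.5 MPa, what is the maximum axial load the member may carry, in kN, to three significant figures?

18.9 kN

A = 191.5 mm².
P_max = σ_allow · A = 98.5 · 191.5 = 18860 N = 18.86 kN.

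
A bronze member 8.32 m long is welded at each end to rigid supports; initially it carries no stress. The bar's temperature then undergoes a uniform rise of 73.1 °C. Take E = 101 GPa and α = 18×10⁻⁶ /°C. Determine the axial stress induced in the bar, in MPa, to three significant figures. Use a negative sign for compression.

Free thermal expansion αLΔT = 18e-6 · 8320 · 73.1 = 10.95 mm.
The walls impose strain ε = −(10.95)/8320 = -1.3158e-03; σ = Eε = 101000 · -1.3158e-03 = -132.9 MPa.

-133 MPa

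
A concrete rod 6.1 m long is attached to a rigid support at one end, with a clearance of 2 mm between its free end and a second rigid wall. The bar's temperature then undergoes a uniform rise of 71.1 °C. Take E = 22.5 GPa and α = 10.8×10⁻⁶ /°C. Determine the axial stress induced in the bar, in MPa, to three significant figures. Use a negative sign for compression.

-9.90 MPa

Free thermal expansion αLΔT = 10.8e-6 · 6100 · 71.1 = 4.684 mm.
The walls engage after the gap closes; constrained expansion = 4.684 − 2 = 2.684 mm.
The walls impose strain ε = −(2.684)/6100 = -4.4001e-04; σ = Eε = 22500 · -4.4001e-04 = -9.9 MPa.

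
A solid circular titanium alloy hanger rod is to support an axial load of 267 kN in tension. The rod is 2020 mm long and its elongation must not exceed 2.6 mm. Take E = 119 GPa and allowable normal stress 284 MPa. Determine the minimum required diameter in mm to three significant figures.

Required area A ≥ P/σ_allow = 267000/284 = 940.1 mm².
For a solid circular section, d ≥ √(4A/π) = 34.6 mm.
Elongation limit: A ≥ PL/(Eδ_allow) = 267000·2020/(119000·2.6) = 1743 mm² ⇒ d ≥ 47.11 mm.
The elongation limit governs.

47.1 mm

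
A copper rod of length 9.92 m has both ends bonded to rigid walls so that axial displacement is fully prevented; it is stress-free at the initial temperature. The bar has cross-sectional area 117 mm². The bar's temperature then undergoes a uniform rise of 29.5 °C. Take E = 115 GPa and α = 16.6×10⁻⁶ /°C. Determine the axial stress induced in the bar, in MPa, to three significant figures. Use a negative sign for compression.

-56.3 MPa

Free thermal expansion αLΔT = 16.6e-6 · 9920 · 29.5 = 4.858 mm.
The walls impose strain ε = −(4.858)/9920 = -4.8970e-04; σ = Eε = 115000 · -4.8970e-04 = -56.32 MPa.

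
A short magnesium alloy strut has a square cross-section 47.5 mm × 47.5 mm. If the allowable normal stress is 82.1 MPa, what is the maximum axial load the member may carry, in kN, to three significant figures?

A = 2256 mm².
P_max = σ_allow · A = 82.1 · 2256 = 185200 N = 185.2 kN.

185 kN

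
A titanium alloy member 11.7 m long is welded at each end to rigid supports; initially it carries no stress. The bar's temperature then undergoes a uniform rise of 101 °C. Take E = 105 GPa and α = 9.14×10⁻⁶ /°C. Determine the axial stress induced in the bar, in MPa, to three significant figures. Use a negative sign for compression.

Free thermal expansion αLΔT = 9.14e-6 · 11700 · 101 = 10.8 mm.
The walls impose strain ε = −(10.8)/11700 = -9.2314e-04; σ = Eε = 105000 · -9.2314e-04 = -96.93 MPa.

-96.9 MPa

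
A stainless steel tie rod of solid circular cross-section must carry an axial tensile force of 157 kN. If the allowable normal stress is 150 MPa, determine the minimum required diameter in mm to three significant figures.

Required area A ≥ P/σ_allow = 157000/150 = 1047 mm².
For a solid circular section, d ≥ √(4A/π) = 36.51 mm.

36.5 mm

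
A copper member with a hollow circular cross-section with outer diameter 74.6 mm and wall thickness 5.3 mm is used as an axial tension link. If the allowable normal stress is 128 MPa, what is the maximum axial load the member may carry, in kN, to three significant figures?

148 kN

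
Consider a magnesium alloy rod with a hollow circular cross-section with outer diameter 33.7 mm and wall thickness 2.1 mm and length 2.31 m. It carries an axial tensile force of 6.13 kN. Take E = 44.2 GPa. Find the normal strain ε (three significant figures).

6.65e-04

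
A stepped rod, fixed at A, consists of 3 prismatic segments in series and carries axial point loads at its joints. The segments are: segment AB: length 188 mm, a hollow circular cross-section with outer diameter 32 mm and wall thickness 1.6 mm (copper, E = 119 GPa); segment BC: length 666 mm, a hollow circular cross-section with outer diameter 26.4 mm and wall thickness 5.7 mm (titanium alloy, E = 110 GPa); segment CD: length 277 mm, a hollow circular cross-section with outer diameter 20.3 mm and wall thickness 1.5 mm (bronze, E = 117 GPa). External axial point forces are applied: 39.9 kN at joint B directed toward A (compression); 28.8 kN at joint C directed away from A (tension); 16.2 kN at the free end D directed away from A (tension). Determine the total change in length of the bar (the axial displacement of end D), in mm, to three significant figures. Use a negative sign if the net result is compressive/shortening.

Internal axial forces (sectioning from the free end, tension +): N_CD = 16.2 kN, N_BC = 45 kN, N_AB = 5.1 kN.
A_AB = 152.8 mm².
A_BC = 370.7 mm².
A_CD = 88.59 mm².
δ_AB = 5100·188/(152.8·119000) = 0.05273 mm
δ_BC = 45000·666/(370.7·110000) = 0.735 mm
δ_CD = 16200·277/(88.59·117000) = 0.4329 mm
δ = Σδ_i = 1.221 mm.

1.22 mm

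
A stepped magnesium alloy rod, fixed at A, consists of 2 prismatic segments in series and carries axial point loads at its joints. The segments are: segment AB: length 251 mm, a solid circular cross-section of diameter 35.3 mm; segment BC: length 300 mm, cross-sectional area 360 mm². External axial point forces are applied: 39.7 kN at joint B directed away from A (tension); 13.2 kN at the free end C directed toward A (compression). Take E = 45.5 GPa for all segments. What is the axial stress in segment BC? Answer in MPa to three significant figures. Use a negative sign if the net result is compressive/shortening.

-36.7 MPa

Internal axial forces (sectioning from the free end, tension +): N_BC = -13.2 kN, N_AB = 26.5 kN.
σ_BC = N_BC/A_BC = -13200/360 = -36.67 MPa.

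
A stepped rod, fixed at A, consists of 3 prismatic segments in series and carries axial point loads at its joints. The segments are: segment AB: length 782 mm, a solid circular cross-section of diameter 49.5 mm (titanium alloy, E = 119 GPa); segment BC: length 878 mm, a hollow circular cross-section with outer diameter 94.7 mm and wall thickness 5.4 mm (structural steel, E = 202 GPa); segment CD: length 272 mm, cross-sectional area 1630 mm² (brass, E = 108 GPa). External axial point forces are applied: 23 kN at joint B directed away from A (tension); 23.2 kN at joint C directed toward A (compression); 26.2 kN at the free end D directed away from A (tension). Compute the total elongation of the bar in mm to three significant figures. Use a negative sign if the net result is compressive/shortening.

Internal axial forces (sectioning from the free end, tension +): N_CD = 26.2 kN, N_BC = 3 kN, N_AB = 26 kN.
A_AB = 1924 mm².
A_BC = 1515 mm².
δ_AB = 26000·782/(1924·119000) = 0.08878 mm
δ_BC = 3000·878/(1515·202000) = 0.008607 mm
δ_CD = 26200·272/(1630·108000) = 0.04048 mm
δ = Σδ_i = 0.1379 mm.

0.138 mm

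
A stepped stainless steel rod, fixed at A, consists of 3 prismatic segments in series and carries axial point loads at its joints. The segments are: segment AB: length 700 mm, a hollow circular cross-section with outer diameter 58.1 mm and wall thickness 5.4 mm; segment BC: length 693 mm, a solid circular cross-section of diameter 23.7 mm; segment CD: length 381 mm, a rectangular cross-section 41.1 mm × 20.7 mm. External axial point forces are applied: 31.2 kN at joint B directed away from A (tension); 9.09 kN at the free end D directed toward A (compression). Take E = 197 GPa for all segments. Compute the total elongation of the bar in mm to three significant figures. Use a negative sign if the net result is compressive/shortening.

-0.00527 mm

Internal axial forces (sectioning from the free end, tension +): N_CD = -9.09 kN, N_BC = -9.09 kN, N_AB = 22.11 kN.
A_AB = 894 mm².
A_BC = 441.2 mm².
A_CD = 850.8 mm².
δ_AB = 22110·700/(894·197000) = 0.08788 mm
δ_BC = -9090·693/(441.2·197000) = -0.07248 mm
δ_CD = -9090·381/(850.8·197000) = -0.02066 mm
δ = Σδ_i = -0.005273 mm.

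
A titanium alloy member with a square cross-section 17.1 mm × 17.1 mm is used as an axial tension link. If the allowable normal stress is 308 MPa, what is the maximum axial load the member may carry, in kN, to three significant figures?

90.1 kN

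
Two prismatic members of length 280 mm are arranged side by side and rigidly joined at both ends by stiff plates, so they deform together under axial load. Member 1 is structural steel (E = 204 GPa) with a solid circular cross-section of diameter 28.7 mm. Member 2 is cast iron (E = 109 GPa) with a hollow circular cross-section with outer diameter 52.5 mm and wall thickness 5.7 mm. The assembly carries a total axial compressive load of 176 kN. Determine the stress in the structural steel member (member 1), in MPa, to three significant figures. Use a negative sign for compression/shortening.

-161 MPa

A_1 = 646.9 mm².
A_2 = 838.1 mm².
Equal strain + equilibrium ⇒ each member carries load in proportion to AE: A₁E₁ = 132000000 N, A₂E₂ = 91350000 N, ΣAE = 223300000 N.
σ₁ = P·E₁/ΣAE = -176000·204000/223300000 = -160.8 MPa.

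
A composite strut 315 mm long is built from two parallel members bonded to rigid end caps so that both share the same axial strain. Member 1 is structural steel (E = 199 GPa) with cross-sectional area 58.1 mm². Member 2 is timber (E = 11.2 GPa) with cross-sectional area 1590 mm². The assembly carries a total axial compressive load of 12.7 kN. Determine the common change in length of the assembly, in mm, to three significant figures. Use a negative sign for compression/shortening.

Equal strain + equilibrium ⇒ each member carries load in proportion to AE: A₁E₁ = 11560000 N, A₂E₂ = 17810000 N, ΣAE = 29370000 N.
δ = PL/ΣAE = -12700·315/29370000 = -0.1362 mm.

-0.136 mm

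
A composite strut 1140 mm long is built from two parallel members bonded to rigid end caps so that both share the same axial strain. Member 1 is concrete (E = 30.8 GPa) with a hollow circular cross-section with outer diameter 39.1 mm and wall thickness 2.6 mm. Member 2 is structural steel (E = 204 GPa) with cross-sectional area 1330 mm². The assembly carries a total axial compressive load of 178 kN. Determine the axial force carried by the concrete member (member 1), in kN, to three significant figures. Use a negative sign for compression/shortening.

-5.83 kN

A_1 = 298.1 mm².
Equal strain + equilibrium ⇒ each member carries load in proportion to AE: A₁E₁ = 9183000 N, A₂E₂ = 271300000 N, ΣAE = 280500000 N.
F₁ = P·A₁E₁/ΣAE = -178000·9183000/280500000 = -5827 N.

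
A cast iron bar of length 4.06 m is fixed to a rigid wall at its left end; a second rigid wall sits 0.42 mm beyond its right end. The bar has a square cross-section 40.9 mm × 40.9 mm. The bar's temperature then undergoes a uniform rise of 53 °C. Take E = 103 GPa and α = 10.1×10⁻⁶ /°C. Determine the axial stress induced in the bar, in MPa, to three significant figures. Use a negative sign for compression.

Free thermal expansion αLΔT = 10.1e-6 · 4060 · 53 = 2.173 mm.
The walls engage after the gap closes; constrained expansion = 2.173 − 0.42 = 1.753 mm.
The walls impose strain ε = −(1.753)/4060 = -4.3185e-04; σ = Eε = 103000 · -4.3185e-04 = -44.48 MPa.

-44.5 MPa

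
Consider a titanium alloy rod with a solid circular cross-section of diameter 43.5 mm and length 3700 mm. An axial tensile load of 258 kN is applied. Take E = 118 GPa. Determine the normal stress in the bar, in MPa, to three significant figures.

174 MPa

A = 1486 mm².
σ = N/A = 258000/1486 = 173.6 MPa.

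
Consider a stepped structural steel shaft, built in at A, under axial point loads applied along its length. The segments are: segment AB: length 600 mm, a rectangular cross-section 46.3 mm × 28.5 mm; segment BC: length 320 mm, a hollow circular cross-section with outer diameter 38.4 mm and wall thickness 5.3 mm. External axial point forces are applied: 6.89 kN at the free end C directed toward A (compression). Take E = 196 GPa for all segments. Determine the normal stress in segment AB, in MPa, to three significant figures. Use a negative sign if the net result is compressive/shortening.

-5.22 MPa

Internal axial forces (sectioning from the free end, tension +): N_BC = -6.89 kN, N_AB = -6.89 kN.
A_AB = 1320 mm².
σ_AB = N_AB/A_AB = -6890/1320 = -5.221 MPa.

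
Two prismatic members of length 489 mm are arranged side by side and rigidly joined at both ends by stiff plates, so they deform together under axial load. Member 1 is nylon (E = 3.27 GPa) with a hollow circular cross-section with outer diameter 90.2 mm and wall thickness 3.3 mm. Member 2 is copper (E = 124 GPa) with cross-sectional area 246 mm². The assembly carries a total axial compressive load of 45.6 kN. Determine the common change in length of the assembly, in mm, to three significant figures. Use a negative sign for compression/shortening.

-0.667 mm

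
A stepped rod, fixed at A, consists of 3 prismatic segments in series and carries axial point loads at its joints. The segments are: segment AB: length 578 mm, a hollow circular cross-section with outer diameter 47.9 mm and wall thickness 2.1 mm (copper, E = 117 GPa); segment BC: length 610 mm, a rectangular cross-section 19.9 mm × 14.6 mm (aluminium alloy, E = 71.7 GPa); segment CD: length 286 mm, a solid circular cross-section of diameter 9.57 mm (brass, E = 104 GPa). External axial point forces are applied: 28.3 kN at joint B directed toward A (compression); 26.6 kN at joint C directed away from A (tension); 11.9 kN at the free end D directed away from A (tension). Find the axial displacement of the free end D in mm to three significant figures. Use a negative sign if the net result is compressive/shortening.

1.75 mm

Internal axial forces (sectioning from the free end, tension +): N_CD = 11.9 kN, N_BC = 38.5 kN, N_AB = 10.2 kN.
A_AB = 302.2 mm².
A_BC = 290.5 mm².
A_CD = 71.93 mm².
δ_AB = 10200·578/(302.2·117000) = 0.1668 mm
δ_BC = 38500·610/(290.5·71700) = 1.127 mm
δ_CD = 11900·286/(71.93·104000) = 0.455 mm
δ = Σδ_i = 1.749 mm.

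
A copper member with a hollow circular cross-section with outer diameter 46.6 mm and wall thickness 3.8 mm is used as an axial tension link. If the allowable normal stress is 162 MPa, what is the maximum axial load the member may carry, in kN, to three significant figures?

82.8 kN

A = 510.9 mm².
P_max = σ_allow · A = 162 · 510.9 = 82770 N = 82.77 kN.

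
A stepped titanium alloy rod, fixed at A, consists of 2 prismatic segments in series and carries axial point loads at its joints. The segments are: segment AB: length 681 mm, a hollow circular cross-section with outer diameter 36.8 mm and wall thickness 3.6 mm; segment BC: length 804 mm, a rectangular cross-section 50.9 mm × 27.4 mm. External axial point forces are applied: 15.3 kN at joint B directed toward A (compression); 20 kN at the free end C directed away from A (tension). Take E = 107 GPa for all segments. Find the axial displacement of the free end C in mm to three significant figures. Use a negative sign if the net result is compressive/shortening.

0.187 mm

Internal axial forces (sectioning from the free end, tension +): N_BC = 20 kN, N_AB = 4.7 kN.
A_AB = 375.5 mm².
A_BC = 1395 mm².
δ_AB = 4700·681/(375.5·107000) = 0.07967 mm
δ_BC = 20000·804/(1395·107000) = 0.1078 mm
δ = Σδ_i = 0.1874 mm.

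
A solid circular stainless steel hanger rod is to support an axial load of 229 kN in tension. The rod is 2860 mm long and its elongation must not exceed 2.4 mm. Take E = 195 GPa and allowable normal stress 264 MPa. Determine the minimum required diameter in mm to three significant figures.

Required area A ≥ P/σ_allow = 229000/264 = 867.4 mm².
For a solid circular section, d ≥ √(4A/π) = 33.23 mm.
Elongation limit: A ≥ PL/(Eδ_allow) = 229000·2860/(195000·2.4) = 1399 mm² ⇒ d ≥ 42.21 mm.
The elongation limit governs.

42.2 mm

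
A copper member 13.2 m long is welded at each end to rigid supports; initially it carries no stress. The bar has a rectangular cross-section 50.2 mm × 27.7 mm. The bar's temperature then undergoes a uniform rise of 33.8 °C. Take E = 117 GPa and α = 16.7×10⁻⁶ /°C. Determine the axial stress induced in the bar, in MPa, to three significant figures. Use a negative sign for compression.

-66.0 MPa

Free thermal expansion αLΔT = 16.7e-6 · 13200 · 33.8 = 7.451 mm.
The walls impose strain ε = −(7.451)/13200 = -5.6446e-04; σ = Eε = 117000 · -5.6446e-04 = -66.04 MPa.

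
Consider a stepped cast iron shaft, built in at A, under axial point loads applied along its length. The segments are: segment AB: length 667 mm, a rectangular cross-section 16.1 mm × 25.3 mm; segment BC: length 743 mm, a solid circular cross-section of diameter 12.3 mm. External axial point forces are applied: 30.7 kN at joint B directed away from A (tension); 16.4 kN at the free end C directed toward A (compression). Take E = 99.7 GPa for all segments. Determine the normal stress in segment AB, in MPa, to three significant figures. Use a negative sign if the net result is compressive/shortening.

Internal axial forces (sectioning from the free end, tension +): N_BC = -16.4 kN, N_AB = 14.3 kN.
A_AB = 407.3 mm².
σ_AB = N_AB/A_AB = 14300/407.3 = 35.11 MPa.

35.1 MPa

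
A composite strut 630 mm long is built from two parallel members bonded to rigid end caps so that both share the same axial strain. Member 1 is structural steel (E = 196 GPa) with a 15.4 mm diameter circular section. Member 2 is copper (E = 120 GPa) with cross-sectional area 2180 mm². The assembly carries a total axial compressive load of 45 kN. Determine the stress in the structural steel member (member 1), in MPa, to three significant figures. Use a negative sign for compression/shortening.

-29.6 MPa

A_1 = 186.3 mm².
Equal strain + equilibrium ⇒ each member carries load in proportion to AE: A₁E₁ = 36510000 N, A₂E₂ = 261600000 N, ΣAE = 298100000 N.
σ₁ = P·E₁/ΣAE = -45000·196000/298100000 = -29.59 MPa.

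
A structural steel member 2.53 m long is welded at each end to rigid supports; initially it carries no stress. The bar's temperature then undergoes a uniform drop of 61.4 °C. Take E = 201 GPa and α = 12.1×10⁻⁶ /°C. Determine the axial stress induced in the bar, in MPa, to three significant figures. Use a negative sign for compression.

149 MPa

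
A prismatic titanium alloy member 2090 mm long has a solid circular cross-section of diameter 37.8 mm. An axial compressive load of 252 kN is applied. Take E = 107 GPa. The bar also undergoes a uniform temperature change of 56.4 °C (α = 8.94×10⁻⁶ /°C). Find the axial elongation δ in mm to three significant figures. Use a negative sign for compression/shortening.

A = 1122 mm².
δ_mech = NL/(AE) = -252000·2090/(1122·107000) = -4.386 mm.
δ_thermal = αLΔT = 8.94e-6·2090·56.4 = 1.054 mm.
δ = δ_mech + δ_thermal = -3.332 mm.

-3.33 mm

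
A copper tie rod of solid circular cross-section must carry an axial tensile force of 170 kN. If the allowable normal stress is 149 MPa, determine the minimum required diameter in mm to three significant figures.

Required area A ≥ P/σ_allow = 170000/149 = 1141 mm².
For a solid circular section, d ≥ √(4A/π) = 38.11 mm.

38.1 mm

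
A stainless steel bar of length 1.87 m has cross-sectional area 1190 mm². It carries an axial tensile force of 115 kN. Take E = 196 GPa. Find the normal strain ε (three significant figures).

4.93e-04

σ = N/A = 96.64 MPa; ε = σ/E = 96.64/196000 = 4.931e-04.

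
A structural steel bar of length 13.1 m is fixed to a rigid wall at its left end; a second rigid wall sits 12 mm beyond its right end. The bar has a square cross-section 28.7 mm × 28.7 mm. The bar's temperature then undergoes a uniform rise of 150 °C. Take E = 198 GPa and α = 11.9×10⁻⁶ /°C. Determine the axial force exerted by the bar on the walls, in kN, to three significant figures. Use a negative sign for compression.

-142 kN

Free thermal expansion αLΔT = 11.9e-6 · 13100 · 150 = 23.38 mm.
The walls engage after the gap closes; constrained expansion = 23.38 − 12 = 11.38 mm.
The walls impose strain ε = −(11.38)/13100 = -8.6897e-04; σ = Eε = 198000 · -8.6897e-04 = -172.1 MPa.
Wall reaction R = σ·A = -172.1·823.7 = -141700 N = -141.7 kN.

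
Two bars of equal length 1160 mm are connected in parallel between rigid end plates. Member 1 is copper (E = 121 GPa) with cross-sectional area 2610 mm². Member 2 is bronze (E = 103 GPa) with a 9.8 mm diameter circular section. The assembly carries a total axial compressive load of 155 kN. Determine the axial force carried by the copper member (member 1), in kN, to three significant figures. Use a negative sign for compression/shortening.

A_2 = 75.43 mm².
Equal strain + equilibrium ⇒ each member carries load in proportion to AE: A₁E₁ = 315800000 N, A₂E₂ = 7769000 N, ΣAE = 323600000 N.
F₁ = P·A₁E₁/ΣAE = -155000·315800000/323600000 = -151300 N.

-151 kN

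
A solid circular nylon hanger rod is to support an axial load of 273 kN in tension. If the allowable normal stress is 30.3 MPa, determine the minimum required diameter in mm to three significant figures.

Required area A ≥ P/σ_allow = 273000/30.3 = 9010 mm².
For a solid circular section, d ≥ √(4A/π) = 107.1 mm.

107 mm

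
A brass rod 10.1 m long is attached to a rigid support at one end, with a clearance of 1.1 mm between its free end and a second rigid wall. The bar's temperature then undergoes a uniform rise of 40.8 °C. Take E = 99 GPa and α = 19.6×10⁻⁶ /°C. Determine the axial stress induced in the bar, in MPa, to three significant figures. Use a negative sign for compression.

Free thermal expansion αLΔT = 19.6e-6 · 10100 · 40.8 = 8.077 mm.
The walls engage after the gap closes; constrained expansion = 8.077 − 1.1 = 6.977 mm.
The walls impose strain ε = −(6.977)/10100 = -6.9077e-04; σ = Eε = 99000 · -6.9077e-04 = -68.39 MPa.

-68.4 MPa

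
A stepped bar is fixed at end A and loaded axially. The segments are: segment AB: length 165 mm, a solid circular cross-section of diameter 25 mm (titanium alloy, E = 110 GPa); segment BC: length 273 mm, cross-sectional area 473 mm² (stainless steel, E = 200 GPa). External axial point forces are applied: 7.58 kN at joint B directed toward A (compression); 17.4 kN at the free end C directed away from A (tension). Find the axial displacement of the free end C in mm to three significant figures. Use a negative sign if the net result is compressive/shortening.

Internal axial forces (sectioning from the free end, tension +): N_BC = 17.4 kN, N_AB = 9.82 kN.
A_AB = 490.9 mm².
δ_AB = 9820·165/(490.9·110000) = 0.03001 mm
δ_BC = 17400·273/(473·200000) = 0.05021 mm
δ = Σδ_i = 0.08022 mm.

0.0802 mm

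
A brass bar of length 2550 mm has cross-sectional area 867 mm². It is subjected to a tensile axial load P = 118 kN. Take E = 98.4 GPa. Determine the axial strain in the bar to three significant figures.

σ = N/A = 136.1 MPa; ε = σ/E = 136.1/98400 = 1.383e-03.

0.00138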